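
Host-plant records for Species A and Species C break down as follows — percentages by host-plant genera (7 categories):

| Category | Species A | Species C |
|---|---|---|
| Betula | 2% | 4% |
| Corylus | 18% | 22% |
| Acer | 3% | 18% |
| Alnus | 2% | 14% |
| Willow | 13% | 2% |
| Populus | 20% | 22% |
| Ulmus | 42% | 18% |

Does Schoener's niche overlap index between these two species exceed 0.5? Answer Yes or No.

Yes

Convert percentages to proportions (divide by 100).
Σ|p₁ᵢ − p₂ᵢ| = 0.02 + 0.04 + 0.15 + 0.12 + 0.11 + 0.02 + 0.24 = 0.70
D = 1 − ½ × 0.70 = 1 − 0.350 = 0.6500
D = 0.6500 > 0.5 → Yes.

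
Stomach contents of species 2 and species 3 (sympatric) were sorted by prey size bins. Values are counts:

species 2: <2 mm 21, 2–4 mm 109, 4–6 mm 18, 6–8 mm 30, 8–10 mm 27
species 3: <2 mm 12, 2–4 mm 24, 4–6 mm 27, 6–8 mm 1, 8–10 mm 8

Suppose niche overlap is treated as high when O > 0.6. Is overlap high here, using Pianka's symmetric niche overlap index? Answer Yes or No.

Yes

Proportions for species 2 (n=205): 21/205=0.1024, 109/205=0.5317, 18/205=0.0878, 30/205=0.1463, 27/205=0.1317
Proportions for species 3 (n=72): 12/72=0.1667, 24/72=0.3333, 27/72=0.3750, 1/72=0.0139, 8/72=0.1111
Σ p₁ᵢp₂ᵢ = 0.017070 + 0.177216 + 0.032925 + 0.002034 + 0.014632 = 0.243877
Σp_1ᵢ² = 0.1024² + 0.5317² + 0.0878² + 0.1463² + 0.1317² = 0.010486 + 0.282705 + 0.007709 + 0.021404 + 0.017345 = 0.339649
Σp_2ᵢ² = 0.1667² + 0.3333² + 0.3750² + 0.0139² + 0.1111² = 0.027789 + 0.111089 + 0.140625 + 0.000193 + 0.012343 = 0.292039
O = 0.243877 / √(0.339649 × 0.292039) = 0.243877 / 0.3149456 = 0.7743
O = 0.7743 > 0.6 → Yes.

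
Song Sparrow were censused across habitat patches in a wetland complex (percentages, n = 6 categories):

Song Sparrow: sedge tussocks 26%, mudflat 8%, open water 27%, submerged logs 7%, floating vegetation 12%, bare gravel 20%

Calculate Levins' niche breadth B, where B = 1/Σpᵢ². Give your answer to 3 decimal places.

Convert percentages to proportions (divide by 100).
Σpᵢ² = 0.26² + 0.08² + 0.27² + 0.07² + 0.12² + 0.20² = 0.0676 + 0.0064 + 0.0729 + 0.0049 + 0.0144 + 0.0400 = 0.2062
B = 1 / 0.2062 = 4.84966

4.850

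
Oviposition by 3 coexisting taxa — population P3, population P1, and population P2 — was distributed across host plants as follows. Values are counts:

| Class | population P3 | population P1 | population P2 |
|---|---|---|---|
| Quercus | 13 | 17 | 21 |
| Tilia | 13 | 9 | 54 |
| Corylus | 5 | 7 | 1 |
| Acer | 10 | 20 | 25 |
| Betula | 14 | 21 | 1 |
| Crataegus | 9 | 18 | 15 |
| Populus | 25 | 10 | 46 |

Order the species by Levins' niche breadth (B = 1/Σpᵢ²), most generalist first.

Proportions for population P3 (n=89): 13/89=0.1461, 13/89=0.1461, 5/89=0.0562, 10/89=0.1124, 14/89=0.1573, 9/89=0.1011, 25/89=0.2809
Proportions for population P1 (n=102): 17/102=0.1667, 9/102=0.0882, 7/102=0.0686, 20/102=0.1961, 21/102=0.2059, 18/102=0.1765, 10/102=0.0980
Proportions for population P2 (n=163): 21/163=0.1288, 54/163=0.3313, 1/163=0.0061, 25/163=0.1534, 1/163=0.0061, 15/163=0.0920, 46/163=0.2822
Σp_P3ᵢ² = 0.1461² + 0.1461² + 0.0562² + 0.1124² + 0.1573² + 0.1011² + 0.2809² = 0.021345 + 0.021345 + 0.003158 + 0.012634 + 0.024743 + 0.010221 + 0.078905 = 0.172351
B_P3 = 1 / 0.172351 = 5.8021
Σp_P1ᵢ² = 0.1667² + 0.0882² + 0.0686² + 0.1961² + 0.2059² + 0.1765² + 0.0980² = 0.027789 + 0.007779 + 0.004706 + 0.038455 + 0.042395 + 0.031152 + 0.009604 = 0.161880
B_P1 = 1 / 0.161880 = 6.1774
Σp_P2ᵢ² = 0.1288² + 0.3313² + 0.0061² + 0.1534² + 0.0061² + 0.0920² + 0.2822² = 0.016589 + 0.109760 + 0.000037 + 0.023532 + 0.000037 + 0.008464 + 0.079637 = 0.238056
B_P2 = 1 / 0.238056 = 4.2007
Ranking by B (broadest → narrowest): population P1 (6.18) > population P3 (5.80) > population P2 (4.20)

population P1 > population P3 > population P2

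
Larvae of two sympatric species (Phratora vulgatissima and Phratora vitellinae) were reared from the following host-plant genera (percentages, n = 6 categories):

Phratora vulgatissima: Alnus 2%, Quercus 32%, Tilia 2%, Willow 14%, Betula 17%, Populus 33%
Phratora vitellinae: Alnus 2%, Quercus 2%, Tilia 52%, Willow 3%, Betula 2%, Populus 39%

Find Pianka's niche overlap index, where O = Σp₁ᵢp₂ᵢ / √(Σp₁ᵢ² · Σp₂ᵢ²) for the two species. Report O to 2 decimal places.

Convert percentages to proportions (divide by 100).
Σ p₁ᵢp₂ᵢ = 0.0004 + 0.0064 + 0.0104 + 0.0042 + 0.0034 + 0.1287 = 0.1535
Σp_1ᵢ² = 0.02² + 0.32² + 0.02² + 0.14² + 0.17² + 0.33² = 0.0004 + 0.1024 + 0.0004 + 0.0196 + 0.0289 + 0.1089 = 0.2606
Σp_2ᵢ² = 0.02² + 0.02² + 0.52² + 0.03² + 0.02² + 0.39² = 0.0004 + 0.0004 + 0.2704 + 0.0009 + 0.0004 + 0.1521 = 0.4246
O = 0.1535 / √(0.2606 × 0.4246) = 0.1535 / 0.33264 = 0.4615

0.46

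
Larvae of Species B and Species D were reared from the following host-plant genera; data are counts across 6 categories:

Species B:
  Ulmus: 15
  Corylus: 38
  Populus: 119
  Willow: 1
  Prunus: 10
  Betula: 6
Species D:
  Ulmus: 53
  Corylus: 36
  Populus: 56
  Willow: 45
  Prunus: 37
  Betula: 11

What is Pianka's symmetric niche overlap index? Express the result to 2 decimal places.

Proportions for Species B (n=189): 15/189=0.0794, 38/189=0.2011, 119/189=0.6296, 1/189=0.0053, 10/189=0.0529, 6/189=0.0317
Proportions for Species D (n=238): 53/238=0.2227, 36/238=0.1513, 56/238=0.2353, 45/238=0.1891, 37/238=0.1555, 11/238=0.0462
Σ p₁ᵢp₂ᵢ = 0.017682 + 0.030426 + 0.148145 + 0.001002 + 0.008226 + 0.001465 = 0.206946
Σp_1ᵢ² = 0.0794² + 0.2011² + 0.6296² + 0.0053² + 0.0529² + 0.0317² = 0.006304 + 0.040441 + 0.396396 + 0.000028 + 0.002798 + 0.001005 = 0.446972
Σp_2ᵢ² = 0.2227² + 0.1513² + 0.2353² + 0.1891² + 0.1555² + 0.0462² = 0.049595 + 0.022892 + 0.055366 + 0.035759 + 0.024180 + 0.002134 = 0.189926
O = 0.206946 / √(0.446972 × 0.189926) = 0.206946 / 0.2913616 = 0.7103

0.71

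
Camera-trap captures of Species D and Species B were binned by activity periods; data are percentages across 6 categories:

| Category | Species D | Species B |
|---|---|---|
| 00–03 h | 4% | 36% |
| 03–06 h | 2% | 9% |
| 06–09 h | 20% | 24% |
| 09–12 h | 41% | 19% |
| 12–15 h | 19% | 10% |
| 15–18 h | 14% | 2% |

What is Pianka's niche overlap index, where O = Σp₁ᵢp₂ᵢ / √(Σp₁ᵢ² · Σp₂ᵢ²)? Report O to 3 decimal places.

0.647

Convert percentages to proportions (divide by 100).
Σ p₁ᵢp₂ᵢ = 0.0144 + 0.0018 + 0.0480 + 0.0779 + 0.0190 + 0.0028 = 0.1639
Σp_1ᵢ² = 0.04² + 0.02² + 0.20² + 0.41² + 0.19² + 0.14² = 0.0016 + 0.0004 + 0.0400 + 0.1681 + 0.0361 + 0.0196 = 0.2658
Σp_2ᵢ² = 0.36² + 0.09² + 0.24² + 0.19² + 0.10² + 0.02² = 0.1296 + 0.0081 + 0.0576 + 0.0361 + 0.0100 + 0.0004 = 0.2418
O = 0.1639 / √(0.2658 × 0.2418) = 0.1639 / 0.253516 = 0.64651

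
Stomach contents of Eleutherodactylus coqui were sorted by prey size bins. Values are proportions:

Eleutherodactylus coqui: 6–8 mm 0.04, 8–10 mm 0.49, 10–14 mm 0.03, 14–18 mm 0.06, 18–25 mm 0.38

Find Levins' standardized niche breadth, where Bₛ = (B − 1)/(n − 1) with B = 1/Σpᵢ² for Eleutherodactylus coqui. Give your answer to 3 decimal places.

0.390

Σpᵢ² = 0.04² + 0.49² + 0.03² + 0.06² + 0.38² = 0.0016 + 0.2401 + 0.0009 + 0.0036 + 0.1444 = 0.3906
B = 1 / 0.3906 = 2.56016
Bₛ = (B − 1)/(n − 1) = (2.56016 − 1)/(5 − 1) = 1.56016/4 = 0.39004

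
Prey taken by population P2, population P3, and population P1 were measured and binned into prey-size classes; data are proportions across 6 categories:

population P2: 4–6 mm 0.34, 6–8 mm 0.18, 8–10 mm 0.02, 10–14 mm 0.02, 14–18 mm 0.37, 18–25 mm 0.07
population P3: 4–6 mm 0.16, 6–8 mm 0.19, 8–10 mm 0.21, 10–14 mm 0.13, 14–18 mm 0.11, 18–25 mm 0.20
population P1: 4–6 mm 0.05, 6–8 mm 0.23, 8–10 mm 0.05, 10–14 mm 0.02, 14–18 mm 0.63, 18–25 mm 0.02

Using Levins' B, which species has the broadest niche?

Σp_P2ᵢ² = 0.34² + 0.18² + 0.02² + 0.02² + 0.37² + 0.07² = 0.1156 + 0.0324 + 0.0004 + 0.0004 + 0.1369 + 0.0049 = 0.2906
B_P2 = 1 / 0.2906 = 3.4412
Σp_P3ᵢ² = 0.16² + 0.19² + 0.21² + 0.13² + 0.11² + 0.20² = 0.0256 + 0.0361 + 0.0441 + 0.0169 + 0.0121 + 0.0400 = 0.1748
B_P3 = 1 / 0.1748 = 5.7208
Σp_P1ᵢ² = 0.05² + 0.23² + 0.05² + 0.02² + 0.63² + 0.02² = 0.0025 + 0.0529 + 0.0025 + 0.0004 + 0.3969 + 0.0004 = 0.4556
B_P1 = 1 / 0.4556 = 2.1949
Highest B → broadest niche (most generalist): population P3 (B = 5.72).

population P3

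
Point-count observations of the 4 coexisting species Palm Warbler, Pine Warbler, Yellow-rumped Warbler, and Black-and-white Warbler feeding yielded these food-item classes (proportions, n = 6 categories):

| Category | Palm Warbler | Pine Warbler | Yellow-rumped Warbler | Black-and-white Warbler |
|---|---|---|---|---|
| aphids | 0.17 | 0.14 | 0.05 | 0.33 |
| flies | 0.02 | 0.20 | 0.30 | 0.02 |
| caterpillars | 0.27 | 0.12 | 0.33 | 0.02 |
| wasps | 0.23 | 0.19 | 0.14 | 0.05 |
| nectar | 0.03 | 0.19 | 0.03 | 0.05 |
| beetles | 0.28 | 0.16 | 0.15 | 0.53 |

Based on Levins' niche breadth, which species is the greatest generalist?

Pine Warbler

Σp_Palmᵢ² = 0.17² + 0.02² + 0.27² + 0.23² + 0.03² + 0.28² = 0.0289 + 0.0004 + 0.0729 + 0.0529 + 0.0009 + 0.0784 = 0.2344
B_Palm = 1 / 0.2344 = 4.2662
Σp_Pineᵢ² = 0.14² + 0.20² + 0.12² + 0.19² + 0.19² + 0.16² = 0.0196 + 0.0400 + 0.0144 + 0.0361 + 0.0361 + 0.0256 = 0.1718
B_Pine = 1 / 0.1718 = 5.8207
Σp_Yellᵢ² = 0.05² + 0.30² + 0.33² + 0.14² + 0.03² + 0.15² = 0.0025 + 0.0900 + 0.1089 + 0.0196 + 0.0009 + 0.0225 = 0.2444
B_Yell = 1 / 0.2444 = 4.0917
Σp_Blacᵢ² = 0.33² + 0.02² + 0.02² + 0.05² + 0.05² + 0.53² = 0.1089 + 0.0004 + 0.0004 + 0.0025 + 0.0025 + 0.2809 = 0.3956
B_Blac = 1 / 0.3956 = 2.5278
Highest B → broadest niche (most generalist): Pine Warbler (B = 5.82).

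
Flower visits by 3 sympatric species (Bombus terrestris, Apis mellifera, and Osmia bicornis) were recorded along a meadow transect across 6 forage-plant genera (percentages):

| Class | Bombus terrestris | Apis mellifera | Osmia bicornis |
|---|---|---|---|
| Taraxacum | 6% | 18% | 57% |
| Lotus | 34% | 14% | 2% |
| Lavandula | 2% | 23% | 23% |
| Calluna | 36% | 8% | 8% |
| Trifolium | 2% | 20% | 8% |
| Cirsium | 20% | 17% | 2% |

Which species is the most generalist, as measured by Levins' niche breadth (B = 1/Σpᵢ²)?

Convert percentages to proportions (divide by 100).
Σp_terrᵢ² = 0.06² + 0.34² + 0.02² + 0.36² + 0.02² + 0.20² = 0.0036 + 0.1156 + 0.0004 + 0.1296 + 0.0004 + 0.0400 = 0.2896
B_terr = 1 / 0.2896 = 3.4530
Σp_mellᵢ² = 0.18² + 0.14² + 0.23² + 0.08² + 0.20² + 0.17² = 0.0324 + 0.0196 + 0.0529 + 0.0064 + 0.0400 + 0.0289 = 0.1802
B_mell = 1 / 0.1802 = 5.5494
Σp_bicoᵢ² = 0.57² + 0.02² + 0.23² + 0.08² + 0.08² + 0.02² = 0.3249 + 0.0004 + 0.0529 + 0.0064 + 0.0064 + 0.0004 = 0.3914
B_bico = 1 / 0.3914 = 2.5549
Highest B → broadest niche (most generalist): Apis mellifera (B = 5.55).

Apis mellifera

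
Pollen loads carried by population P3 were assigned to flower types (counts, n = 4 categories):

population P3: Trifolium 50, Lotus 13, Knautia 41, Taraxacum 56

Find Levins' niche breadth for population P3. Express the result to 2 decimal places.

Proportions for population P3 (n=160): 50/160=0.3125, 13/160=0.0813, 41/160=0.2563, 56/160=0.3500
Σpᵢ² = 0.3125² + 0.0813² + 0.2563² + 0.3500² = 0.097656 + 0.006610 + 0.065690 + 0.122500 = 0.292456
B = 1 / 0.292456 = 3.4193

3.42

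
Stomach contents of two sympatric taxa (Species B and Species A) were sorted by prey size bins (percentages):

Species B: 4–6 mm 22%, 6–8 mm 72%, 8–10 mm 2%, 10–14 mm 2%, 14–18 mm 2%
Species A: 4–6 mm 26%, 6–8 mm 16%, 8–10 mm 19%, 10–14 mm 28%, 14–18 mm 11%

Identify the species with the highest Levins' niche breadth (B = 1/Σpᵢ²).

Species A

Convert percentages to proportions (divide by 100).
Σp_Bᵢ² = 0.22² + 0.72² + 0.02² + 0.02² + 0.02² = 0.0484 + 0.5184 + 0.0004 + 0.0004 + 0.0004 = 0.5680
B_B = 1 / 0.5680 = 1.7606
Σp_Aᵢ² = 0.26² + 0.16² + 0.19² + 0.28² + 0.11² = 0.0676 + 0.0256 + 0.0361 + 0.0784 + 0.0121 = 0.2198
B_A = 1 / 0.2198 = 4.5496
Highest B → broadest niche (most generalist): Species A (B = 4.55).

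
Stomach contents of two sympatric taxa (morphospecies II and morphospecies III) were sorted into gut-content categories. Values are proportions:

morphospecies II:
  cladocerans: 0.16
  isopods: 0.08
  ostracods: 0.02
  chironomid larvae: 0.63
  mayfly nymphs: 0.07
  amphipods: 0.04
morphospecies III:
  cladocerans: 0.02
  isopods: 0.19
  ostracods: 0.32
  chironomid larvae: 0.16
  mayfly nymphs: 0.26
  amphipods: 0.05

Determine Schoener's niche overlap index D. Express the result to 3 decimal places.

Σ|p₁ᵢ − p₂ᵢ| = 0.14 + 0.11 + 0.30 + 0.47 + 0.19 + 0.01 = 1.22
D = 1 − ½ × 1.22 = 1 − 0.610 = 0.39000

0.390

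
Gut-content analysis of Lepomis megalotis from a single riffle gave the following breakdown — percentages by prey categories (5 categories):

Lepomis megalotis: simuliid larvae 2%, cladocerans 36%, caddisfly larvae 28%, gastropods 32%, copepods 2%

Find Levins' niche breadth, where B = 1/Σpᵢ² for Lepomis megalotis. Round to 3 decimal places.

Convert percentages to proportions (divide by 100).
Σpᵢ² = 0.02² + 0.36² + 0.28² + 0.32² + 0.02² = 0.0004 + 0.1296 + 0.0784 + 0.1024 + 0.0004 = 0.3112
B = 1 / 0.3112 = 3.21337

3.213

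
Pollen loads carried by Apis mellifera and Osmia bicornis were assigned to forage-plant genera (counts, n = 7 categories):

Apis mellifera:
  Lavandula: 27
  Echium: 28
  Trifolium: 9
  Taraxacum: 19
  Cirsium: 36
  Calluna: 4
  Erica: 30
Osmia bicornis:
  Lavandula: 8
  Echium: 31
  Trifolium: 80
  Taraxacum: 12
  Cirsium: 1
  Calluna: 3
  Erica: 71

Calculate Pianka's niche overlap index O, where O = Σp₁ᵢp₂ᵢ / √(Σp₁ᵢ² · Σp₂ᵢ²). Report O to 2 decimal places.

Proportions for Apis mellifera (n=153): 27/153=0.1765, 28/153=0.1830, 9/153=0.0588, 19/153=0.1242, 36/153=0.2353, 4/153=0.0261, 30/153=0.1961
Proportions for Osmia bicornis (n=206): 8/206=0.0388, 31/206=0.1505, 80/206=0.3883, 12/206=0.0583, 1/206=0.0049, 3/206=0.0146, 71/206=0.3447
Σ p₁ᵢp₂ᵢ = 0.006848 + 0.027542 + 0.022832 + 0.007241 + 0.001153 + 0.000381 + 0.067596 = 0.133593
Σp_1ᵢ² = 0.1765² + 0.1830² + 0.0588² + 0.1242² + 0.2353² + 0.0261² + 0.1961² = 0.031152 + 0.033489 + 0.003457 + 0.015426 + 0.055366 + 0.000681 + 0.038455 = 0.178026
Σp_2ᵢ² = 0.0388² + 0.1505² + 0.3883² + 0.0583² + 0.0049² + 0.0146² + 0.3447² = 0.001505 + 0.022650 + 0.150777 + 0.003399 + 0.000024 + 0.000213 + 0.118818 = 0.297386
O = 0.133593 / √(0.178026 × 0.297386) = 0.133593 / 0.2300922 = 0.5806

0.58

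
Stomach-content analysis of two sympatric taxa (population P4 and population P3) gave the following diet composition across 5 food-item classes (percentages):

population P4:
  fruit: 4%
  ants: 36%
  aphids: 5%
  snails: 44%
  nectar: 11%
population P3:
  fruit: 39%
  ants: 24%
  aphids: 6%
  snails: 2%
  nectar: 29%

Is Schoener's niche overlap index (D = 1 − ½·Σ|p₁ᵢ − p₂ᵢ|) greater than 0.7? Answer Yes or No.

Convert percentages to proportions (divide by 100).
Σ|p₁ᵢ − p₂ᵢ| = 0.35 + 0.12 + 0.01 + 0.42 + 0.18 = 1.08
D = 1 − ½ × 1.08 = 1 − 0.540 = 0.4600
D = 0.4600 < 0.7 → No.

No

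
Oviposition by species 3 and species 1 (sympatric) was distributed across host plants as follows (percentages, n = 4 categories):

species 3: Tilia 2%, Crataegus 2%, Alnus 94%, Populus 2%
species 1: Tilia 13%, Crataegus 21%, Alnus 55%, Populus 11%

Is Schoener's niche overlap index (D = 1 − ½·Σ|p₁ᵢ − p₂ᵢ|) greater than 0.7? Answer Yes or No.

No

Convert percentages to proportions (divide by 100).
Σ|p₁ᵢ − p₂ᵢ| = 0.11 + 0.19 + 0.39 + 0.09 = 0.78
D = 1 − ½ × 0.78 = 1 − 0.390 = 0.6100
D = 0.6100 < 0.7 → No.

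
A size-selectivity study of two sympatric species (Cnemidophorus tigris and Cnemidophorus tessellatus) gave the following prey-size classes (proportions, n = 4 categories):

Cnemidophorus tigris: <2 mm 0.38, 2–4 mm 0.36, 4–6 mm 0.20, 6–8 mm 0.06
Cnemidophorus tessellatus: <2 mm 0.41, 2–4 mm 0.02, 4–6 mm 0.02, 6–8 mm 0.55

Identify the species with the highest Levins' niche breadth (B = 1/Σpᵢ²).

Σp_tigrᵢ² = 0.38² + 0.36² + 0.20² + 0.06² = 0.1444 + 0.1296 + 0.0400 + 0.0036 = 0.3176
B_tigr = 1 / 0.3176 = 3.1486
Σp_tessᵢ² = 0.41² + 0.02² + 0.02² + 0.55² = 0.1681 + 0.0004 + 0.0004 + 0.3025 = 0.4714
B_tess = 1 / 0.4714 = 2.1213
Highest B → broadest niche (most generalist): Cnemidophorus tigris (B = 3.15).

Cnemidophorus tigris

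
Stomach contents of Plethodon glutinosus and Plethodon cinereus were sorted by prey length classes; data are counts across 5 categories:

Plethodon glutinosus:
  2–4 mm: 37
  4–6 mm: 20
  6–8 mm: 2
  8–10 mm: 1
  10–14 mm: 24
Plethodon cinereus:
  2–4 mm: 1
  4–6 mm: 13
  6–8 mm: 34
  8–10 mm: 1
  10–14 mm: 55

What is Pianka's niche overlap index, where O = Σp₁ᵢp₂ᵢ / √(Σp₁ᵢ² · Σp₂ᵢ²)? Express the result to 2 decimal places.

0.53

Proportions for Plethodon glutinosus (n=84): 37/84=0.4405, 20/84=0.2381, 2/84=0.0238, 1/84=0.0119, 24/84=0.2857
Proportions for Plethodon cinereus (n=104): 1/104=0.0096, 13/104=0.1250, 34/104=0.3269, 1/104=0.0096, 55/104=0.5288
Σ p₁ᵢp₂ᵢ = 0.004229 + 0.029763 + 0.007780 + 0.000114 + 0.151078 = 0.192964
Σp_1ᵢ² = 0.4405² + 0.2381² + 0.0238² + 0.0119² + 0.2857² = 0.194040 + 0.056692 + 0.000566 + 0.000142 + 0.081624 = 0.333064
Σp_2ᵢ² = 0.0096² + 0.1250² + 0.3269² + 0.0096² + 0.5288² = 0.000092 + 0.015625 + 0.106864 + 0.000092 + 0.279629 = 0.402302
O = 0.192964 / √(0.333064 × 0.402302) = 0.192964 / 0.3660496 = 0.5272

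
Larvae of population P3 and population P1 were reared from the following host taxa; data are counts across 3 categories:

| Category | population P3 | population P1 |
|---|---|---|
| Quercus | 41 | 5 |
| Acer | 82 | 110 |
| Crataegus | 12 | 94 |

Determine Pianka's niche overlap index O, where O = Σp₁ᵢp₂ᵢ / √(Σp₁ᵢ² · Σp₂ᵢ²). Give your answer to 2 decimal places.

0.77

Proportions for population P3 (n=135): 41/135=0.3037, 82/135=0.6074, 12/135=0.0889
Proportions for population P1 (n=209): 5/209=0.0239, 110/209=0.5263, 94/209=0.4498
Σ p₁ᵢp₂ᵢ = 0.007258 + 0.319675 + 0.039987 = 0.366920
Σp_1ᵢ² = 0.3037² + 0.6074² + 0.0889² = 0.092234 + 0.368935 + 0.007903 = 0.469072
Σp_2ᵢ² = 0.0239² + 0.5263² + 0.4498² = 0.000571 + 0.276992 + 0.202320 = 0.479883
O = 0.366920 / √(0.469072 × 0.479883) = 0.366920 / 0.4744467 = 0.7734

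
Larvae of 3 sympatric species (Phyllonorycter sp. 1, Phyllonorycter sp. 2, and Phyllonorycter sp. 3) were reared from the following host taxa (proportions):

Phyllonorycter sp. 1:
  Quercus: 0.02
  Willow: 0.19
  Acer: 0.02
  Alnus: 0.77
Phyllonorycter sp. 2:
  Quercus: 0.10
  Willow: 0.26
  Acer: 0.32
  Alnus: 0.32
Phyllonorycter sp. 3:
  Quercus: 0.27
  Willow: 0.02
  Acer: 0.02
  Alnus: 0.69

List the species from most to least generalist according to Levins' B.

Phyllonorycter sp. 2 > Phyllonorycter sp. 3 > Phyllonorycter sp. 1

Σp_1ᵢ² = 0.02² + 0.19² + 0.02² + 0.77² = 0.0004 + 0.0361 + 0.0004 + 0.5929 = 0.6298
B_1 = 1 / 0.6298 = 1.5878
Σp_2ᵢ² = 0.10² + 0.26² + 0.32² + 0.32² = 0.0100 + 0.0676 + 0.1024 + 0.1024 = 0.2824
B_2 = 1 / 0.2824 = 3.5411
Σp_3ᵢ² = 0.27² + 0.02² + 0.02² + 0.69² = 0.0729 + 0.0004 + 0.0004 + 0.4761 = 0.5498
B_3 = 1 / 0.5498 = 1.8188
Ranking by B (broadest → narrowest): Phyllonorycter sp. 2 (3.54) > Phyllonorycter sp. 3 (1.82) > Phyllonorycter sp. 1 (1.59)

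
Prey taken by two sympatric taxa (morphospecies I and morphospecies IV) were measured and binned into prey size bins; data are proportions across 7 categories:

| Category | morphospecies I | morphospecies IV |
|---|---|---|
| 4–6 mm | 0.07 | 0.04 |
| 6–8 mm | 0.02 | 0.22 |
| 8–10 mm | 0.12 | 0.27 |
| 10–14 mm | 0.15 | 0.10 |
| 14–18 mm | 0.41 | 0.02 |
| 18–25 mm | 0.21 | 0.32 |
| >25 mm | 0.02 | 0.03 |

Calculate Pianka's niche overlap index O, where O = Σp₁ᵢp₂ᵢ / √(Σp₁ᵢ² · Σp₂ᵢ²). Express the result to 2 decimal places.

Σ p₁ᵢp₂ᵢ = 0.0028 + 0.0044 + 0.0324 + 0.0150 + 0.0082 + 0.0672 + 0.0006 = 0.1306
Σp_1ᵢ² = 0.07² + 0.02² + 0.12² + 0.15² + 0.41² + 0.21² + 0.02² = 0.0049 + 0.0004 + 0.0144 + 0.0225 + 0.1681 + 0.0441 + 0.0004 = 0.2548
Σp_2ᵢ² = 0.04² + 0.22² + 0.27² + 0.10² + 0.02² + 0.32² + 0.03² = 0.0016 + 0.0484 + 0.0729 + 0.0100 + 0.0004 + 0.1024 + 0.0009 = 0.2366
O = 0.1306 / √(0.2548 × 0.2366) = 0.1306 / 0.24553 = 0.5319

0.53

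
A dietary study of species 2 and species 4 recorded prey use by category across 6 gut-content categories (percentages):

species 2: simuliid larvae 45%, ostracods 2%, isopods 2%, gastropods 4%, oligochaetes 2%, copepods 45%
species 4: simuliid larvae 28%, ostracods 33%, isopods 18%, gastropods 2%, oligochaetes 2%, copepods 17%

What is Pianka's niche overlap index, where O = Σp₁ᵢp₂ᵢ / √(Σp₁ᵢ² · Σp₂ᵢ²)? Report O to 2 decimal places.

Convert percentages to proportions (divide by 100).
Σ p₁ᵢp₂ᵢ = 0.1260 + 0.0066 + 0.0036 + 0.0008 + 0.0004 + 0.0765 = 0.2139
Σp_1ᵢ² = 0.45² + 0.02² + 0.02² + 0.04² + 0.02² + 0.45² = 0.2025 + 0.0004 + 0.0004 + 0.0016 + 0.0004 + 0.2025 = 0.4078
Σp_2ᵢ² = 0.28² + 0.33² + 0.18² + 0.02² + 0.02² + 0.17² = 0.0784 + 0.1089 + 0.0324 + 0.0004 + 0.0004 + 0.0289 = 0.2494
O = 0.2139 / √(0.4078 × 0.2494) = 0.2139 / 0.31891 = 0.6707

0.67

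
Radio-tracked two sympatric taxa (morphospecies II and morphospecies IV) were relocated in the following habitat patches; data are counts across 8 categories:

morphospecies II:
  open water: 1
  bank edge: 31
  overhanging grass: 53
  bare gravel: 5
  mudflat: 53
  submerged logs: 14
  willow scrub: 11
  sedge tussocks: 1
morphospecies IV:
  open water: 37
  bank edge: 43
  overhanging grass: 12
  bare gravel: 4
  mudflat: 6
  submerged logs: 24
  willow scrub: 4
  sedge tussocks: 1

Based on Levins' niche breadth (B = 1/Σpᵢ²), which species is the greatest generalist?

Proportions for morphospecies II (n=169): 1/169=0.0059, 31/169=0.1834, 53/169=0.3136, 5/169=0.0296, 53/169=0.3136, 14/169=0.0828, 11/169=0.0651, 1/169=0.0059
Proportions for morphospecies IV (n=131): 37/131=0.2824, 43/131=0.3282, 12/131=0.0916, 4/131=0.0305, 6/131=0.0458, 24/131=0.1832, 4/131=0.0305, 1/131=0.0076
Σp_IIᵢ² = 0.0059² + 0.1834² + 0.3136² + 0.0296² + 0.3136² + 0.0828² + 0.0651² + 0.0059² = 0.000035 + 0.033636 + 0.098345 + 0.000876 + 0.098345 + 0.006856 + 0.004238 + 0.000035 = 0.242366
B_II = 1 / 0.242366 = 4.1260
Σp_IVᵢ² = 0.2824² + 0.3282² + 0.0916² + 0.0305² + 0.0458² + 0.1832² + 0.0305² + 0.0076² = 0.079750 + 0.107715 + 0.008391 + 0.000930 + 0.002098 + 0.033562 + 0.000930 + 0.000058 = 0.233434
B_IV = 1 / 0.233434 = 4.2839
Highest B → broadest niche (most generalist): morphospecies IV (B = 4.28).

morphospecies IV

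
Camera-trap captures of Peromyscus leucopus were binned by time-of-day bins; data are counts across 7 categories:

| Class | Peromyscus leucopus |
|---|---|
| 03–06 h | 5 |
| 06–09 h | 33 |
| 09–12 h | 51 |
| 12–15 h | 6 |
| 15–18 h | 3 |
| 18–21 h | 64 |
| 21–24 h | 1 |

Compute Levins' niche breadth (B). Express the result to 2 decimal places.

Proportions for Peromyscus leucopus (n=163): 5/163=0.0307, 33/163=0.2025, 51/163=0.3129, 6/163=0.0368, 3/163=0.0184, 64/163=0.3926, 1/163=0.0061
Σpᵢ² = 0.0307² + 0.2025² + 0.3129² + 0.0368² + 0.0184² + 0.3926² + 0.0061² = 0.000942 + 0.041006 + 0.097906 + 0.001354 + 0.000339 + 0.154135 + 0.000037 = 0.295719
B = 1 / 0.295719 = 3.3816

3.38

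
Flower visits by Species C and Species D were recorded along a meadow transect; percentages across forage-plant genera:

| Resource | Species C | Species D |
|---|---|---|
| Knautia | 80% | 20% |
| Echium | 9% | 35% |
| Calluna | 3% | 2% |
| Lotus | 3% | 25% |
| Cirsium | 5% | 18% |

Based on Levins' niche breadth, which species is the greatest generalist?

Species D

Convert percentages to proportions (divide by 100).
Σp_Cᵢ² = 0.80² + 0.09² + 0.03² + 0.03² + 0.05² = 0.6400 + 0.0081 + 0.0009 + 0.0009 + 0.0025 = 0.6524
B_C = 1 / 0.6524 = 1.5328
Σp_Dᵢ² = 0.20² + 0.35² + 0.02² + 0.25² + 0.18² = 0.0400 + 0.1225 + 0.0004 + 0.0625 + 0.0324 = 0.2578
B_D = 1 / 0.2578 = 3.8790
Highest B → broadest niche (most generalist): Species D (B = 3.88).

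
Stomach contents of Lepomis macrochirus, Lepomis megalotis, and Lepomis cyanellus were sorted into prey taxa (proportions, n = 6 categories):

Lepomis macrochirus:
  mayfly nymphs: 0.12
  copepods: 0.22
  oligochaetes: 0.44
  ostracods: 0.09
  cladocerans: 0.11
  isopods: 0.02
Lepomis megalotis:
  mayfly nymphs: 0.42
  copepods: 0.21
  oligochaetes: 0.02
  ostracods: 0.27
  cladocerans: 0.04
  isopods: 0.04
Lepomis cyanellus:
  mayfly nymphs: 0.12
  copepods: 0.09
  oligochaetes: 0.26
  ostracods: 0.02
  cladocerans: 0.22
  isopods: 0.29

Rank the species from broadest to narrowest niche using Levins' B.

Σp_macrᵢ² = 0.12² + 0.22² + 0.44² + 0.09² + 0.11² + 0.02² = 0.0144 + 0.0484 + 0.1936 + 0.0081 + 0.0121 + 0.0004 = 0.2770
B_macr = 1 / 0.2770 = 3.6101
Σp_megaᵢ² = 0.42² + 0.21² + 0.02² + 0.27² + 0.04² + 0.04² = 0.1764 + 0.0441 + 0.0004 + 0.0729 + 0.0016 + 0.0016 = 0.2970
B_mega = 1 / 0.2970 = 3.3670
Σp_cyanᵢ² = 0.12² + 0.09² + 0.26² + 0.02² + 0.22² + 0.29² = 0.0144 + 0.0081 + 0.0676 + 0.0004 + 0.0484 + 0.0841 = 0.2230
B_cyan = 1 / 0.2230 = 4.4843
Ranking by B (broadest → narrowest): Lepomis cyanellus (4.48) > Lepomis macrochirus (3.61) > Lepomis megalotis (3.37)

Lepomis cyanellus > Lepomis macrochirus > Lepomis megalotis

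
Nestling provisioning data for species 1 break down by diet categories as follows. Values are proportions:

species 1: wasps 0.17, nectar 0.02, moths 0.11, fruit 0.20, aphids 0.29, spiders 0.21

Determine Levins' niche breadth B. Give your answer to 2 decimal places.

4.77

Σpᵢ² = 0.17² + 0.02² + 0.11² + 0.20² + 0.29² + 0.21² = 0.0289 + 0.0004 + 0.0121 + 0.0400 + 0.0841 + 0.0441 = 0.2096
B = 1 / 0.2096 = 4.7710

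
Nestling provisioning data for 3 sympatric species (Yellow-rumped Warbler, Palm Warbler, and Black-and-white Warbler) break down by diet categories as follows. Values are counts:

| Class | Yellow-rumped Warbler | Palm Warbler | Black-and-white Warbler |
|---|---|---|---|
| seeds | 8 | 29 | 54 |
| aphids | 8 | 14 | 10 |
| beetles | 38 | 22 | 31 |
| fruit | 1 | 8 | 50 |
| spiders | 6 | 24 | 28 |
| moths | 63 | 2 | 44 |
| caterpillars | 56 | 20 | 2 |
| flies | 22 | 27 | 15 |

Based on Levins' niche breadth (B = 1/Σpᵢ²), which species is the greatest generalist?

Proportions for Yellow-rumped Warbler (n=202): 8/202=0.0396, 8/202=0.0396, 38/202=0.1881, 1/202=0.0050, 6/202=0.0297, 63/202=0.3119, 56/202=0.2772, 22/202=0.1089
Proportions for Palm Warbler (n=146): 29/146=0.1986, 14/146=0.0959, 22/146=0.1507, 8/146=0.0548, 24/146=0.1644, 2/146=0.0137, 20/146=0.1370, 27/146=0.1849
Proportions for Black-and-white Warbler (n=234): 54/234=0.2308, 10/234=0.0427, 31/234=0.1325, 50/234=0.2137, 28/234=0.1197, 44/234=0.1880, 2/234=0.0085, 15/234=0.0641
Σp_Yellᵢ² = 0.0396² + 0.0396² + 0.1881² + 0.0050² + 0.0297² + 0.3119² + 0.2772² + 0.1089² = 0.001568 + 0.001568 + 0.035382 + 0.000025 + 0.000882 + 0.097282 + 0.076840 + 0.011859 = 0.225406
B_Yell = 1 / 0.225406 = 4.4364
Σp_Palmᵢ² = 0.1986² + 0.0959² + 0.1507² + 0.0548² + 0.1644² + 0.0137² + 0.1370² + 0.1849² = 0.039442 + 0.009197 + 0.022710 + 0.003003 + 0.027027 + 0.000188 + 0.018769 + 0.034188 = 0.154524
B_Palm = 1 / 0.154524 = 6.4715
Σp_Blacᵢ² = 0.2308² + 0.0427² + 0.1325² + 0.2137² + 0.1197² + 0.1880² + 0.0085² + 0.0641² = 0.053269 + 0.001823 + 0.017556 + 0.045668 + 0.014328 + 0.035344 + 0.000072 + 0.004109 = 0.172169
B_Blac = 1 / 0.172169 = 5.8082
Highest B → broadest niche (most generalist): Palm Warbler (B = 6.47).

Palm Warbler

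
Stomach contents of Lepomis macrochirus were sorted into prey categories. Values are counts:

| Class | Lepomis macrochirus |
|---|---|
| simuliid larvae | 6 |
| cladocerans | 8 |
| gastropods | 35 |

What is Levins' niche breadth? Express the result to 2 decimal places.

Proportions for Lepomis macrochirus (n=49): 6/49=0.1224, 8/49=0.1633, 35/49=0.7143
Σpᵢ² = 0.1224² + 0.1633² + 0.7143² = 0.014982 + 0.026667 + 0.510224 = 0.551873
B = 1 / 0.551873 = 1.8120

1.81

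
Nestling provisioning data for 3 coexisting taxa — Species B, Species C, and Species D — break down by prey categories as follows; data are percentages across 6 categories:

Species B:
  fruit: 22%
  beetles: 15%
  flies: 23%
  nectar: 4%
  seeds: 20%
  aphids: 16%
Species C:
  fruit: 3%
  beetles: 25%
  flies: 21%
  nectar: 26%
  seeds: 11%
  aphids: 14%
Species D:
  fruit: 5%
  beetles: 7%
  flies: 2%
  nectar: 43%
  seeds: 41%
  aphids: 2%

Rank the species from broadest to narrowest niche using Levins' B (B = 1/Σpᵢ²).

Species B > Species C > Species D

Convert percentages to proportions (divide by 100).
Σp_Bᵢ² = 0.22² + 0.15² + 0.23² + 0.04² + 0.20² + 0.16² = 0.0484 + 0.0225 + 0.0529 + 0.0016 + 0.0400 + 0.0256 = 0.1910
B_B = 1 / 0.1910 = 5.2356
Σp_Cᵢ² = 0.03² + 0.25² + 0.21² + 0.26² + 0.11² + 0.14² = 0.0009 + 0.0625 + 0.0441 + 0.0676 + 0.0121 + 0.0196 = 0.2068
B_C = 1 / 0.2068 = 4.8356
Σp_Dᵢ² = 0.05² + 0.07² + 0.02² + 0.43² + 0.41² + 0.02² = 0.0025 + 0.0049 + 0.0004 + 0.1849 + 0.1681 + 0.0004 = 0.3612
B_D = 1 / 0.3612 = 2.7685
Ranking by B (broadest → narrowest): Species B (5.24) > Species C (4.84) > Species D (2.77)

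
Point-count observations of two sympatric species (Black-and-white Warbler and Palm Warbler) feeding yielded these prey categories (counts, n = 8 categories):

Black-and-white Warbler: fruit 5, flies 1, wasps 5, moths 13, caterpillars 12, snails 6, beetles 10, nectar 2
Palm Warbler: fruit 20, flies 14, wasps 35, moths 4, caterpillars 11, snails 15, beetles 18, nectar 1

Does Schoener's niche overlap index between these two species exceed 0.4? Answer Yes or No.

Proportions for Black-and-white Warbler (n=54): 5/54=0.0926, 1/54=0.0185, 5/54=0.0926, 13/54=0.2407, 12/54=0.2222, 6/54=0.1111, 10/54=0.1852, 2/54=0.0370
Proportions for Palm Warbler (n=118): 20/118=0.1695, 14/118=0.1186, 35/118=0.2966, 4/118=0.0339, 11/118=0.0932, 15/118=0.1271, 18/118=0.1525, 1/118=0.0085
Σ|p₁ᵢ − p₂ᵢ| = 0.0769 + 0.1001 + 0.2040 + 0.2068 + 0.1290 + 0.0160 + 0.0327 + 0.0285 = 0.7940
D = 1 − ½ × 0.7940 = 1 − 0.39700 = 0.60300
D = 0.60300 > 0.4 → Yes.

Yes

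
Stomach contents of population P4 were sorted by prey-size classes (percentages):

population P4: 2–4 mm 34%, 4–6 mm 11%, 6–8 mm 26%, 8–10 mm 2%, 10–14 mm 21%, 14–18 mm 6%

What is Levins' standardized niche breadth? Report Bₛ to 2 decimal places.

Convert percentages to proportions (divide by 100).
Σpᵢ² = 0.34² + 0.11² + 0.26² + 0.02² + 0.21² + 0.06² = 0.1156 + 0.0121 + 0.0676 + 0.0004 + 0.0441 + 0.0036 = 0.2434
B = 1 / 0.2434 = 4.1085
Bₛ = (B − 1)/(n − 1) = (4.1085 − 1)/(6 − 1) = 3.1085/5 = 0.6217

0.62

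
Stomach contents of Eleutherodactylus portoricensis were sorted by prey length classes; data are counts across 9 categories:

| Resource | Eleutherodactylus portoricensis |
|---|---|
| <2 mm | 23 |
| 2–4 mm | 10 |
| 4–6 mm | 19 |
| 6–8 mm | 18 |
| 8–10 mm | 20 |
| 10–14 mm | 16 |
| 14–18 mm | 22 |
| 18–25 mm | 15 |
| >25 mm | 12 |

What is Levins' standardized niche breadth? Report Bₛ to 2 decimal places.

0.94

Proportions for Eleutherodactylus portoricensis (n=155): 23/155=0.1484, 10/155=0.0645, 19/155=0.1226, 18/155=0.1161, 20/155=0.1290, 16/155=0.1032, 22/155=0.1419, 15/155=0.0968, 12/155=0.0774
Σpᵢ² = 0.1484² + 0.0645² + 0.1226² + 0.1161² + 0.1290² + 0.1032² + 0.1419² + 0.0968² + 0.0774² = 0.022023 + 0.004160 + 0.015031 + 0.013479 + 0.016641 + 0.010650 + 0.020136 + 0.009370 + 0.005991 = 0.117481
B = 1 / 0.117481 = 8.5120
Bₛ = (B − 1)/(n − 1) = (8.5120 − 1)/(9 − 1) = 7.5120/8 = 0.9390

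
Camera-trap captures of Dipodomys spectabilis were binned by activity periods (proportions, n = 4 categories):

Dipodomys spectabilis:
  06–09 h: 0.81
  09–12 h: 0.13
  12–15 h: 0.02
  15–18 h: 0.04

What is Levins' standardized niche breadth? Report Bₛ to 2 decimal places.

Σpᵢ² = 0.81² + 0.13² + 0.02² + 0.04² = 0.6561 + 0.0169 + 0.0004 + 0.0016 = 0.6750
B = 1 / 0.6750 = 1.4815
Bₛ = (B − 1)/(n − 1) = (1.4815 − 1)/(4 − 1) = 0.4815/3 = 0.1605

0.16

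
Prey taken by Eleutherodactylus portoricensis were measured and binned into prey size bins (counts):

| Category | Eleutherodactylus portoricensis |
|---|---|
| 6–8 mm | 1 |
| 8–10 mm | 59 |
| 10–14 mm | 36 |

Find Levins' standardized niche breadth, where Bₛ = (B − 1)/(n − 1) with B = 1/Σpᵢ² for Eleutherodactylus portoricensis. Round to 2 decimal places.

Proportions for Eleutherodactylus portoricensis (n=96): 1/96=0.0104, 59/96=0.6146, 36/96=0.3750
Σpᵢ² = 0.0104² + 0.6146² + 0.3750² = 0.000108 + 0.377733 + 0.140625 = 0.518466
B = 1 / 0.518466 = 1.9288
Bₛ = (B − 1)/(n − 1) = (1.9288 − 1)/(3 − 1) = 0.9288/2 = 0.4644

0.46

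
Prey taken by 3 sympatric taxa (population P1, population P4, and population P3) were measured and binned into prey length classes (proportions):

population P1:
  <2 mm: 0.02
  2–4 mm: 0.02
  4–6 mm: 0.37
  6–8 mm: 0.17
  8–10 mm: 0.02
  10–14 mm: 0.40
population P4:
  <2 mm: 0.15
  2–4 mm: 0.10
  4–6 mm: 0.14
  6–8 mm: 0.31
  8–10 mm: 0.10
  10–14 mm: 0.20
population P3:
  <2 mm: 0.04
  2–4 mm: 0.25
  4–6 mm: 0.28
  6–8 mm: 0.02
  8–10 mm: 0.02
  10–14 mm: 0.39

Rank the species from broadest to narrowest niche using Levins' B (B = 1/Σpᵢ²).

population P4 > population P3 > population P1

Σp_P1ᵢ² = 0.02² + 0.02² + 0.37² + 0.17² + 0.02² + 0.40² = 0.0004 + 0.0004 + 0.1369 + 0.0289 + 0.0004 + 0.1600 = 0.3270
B_P1 = 1 / 0.3270 = 3.0581
Σp_P4ᵢ² = 0.15² + 0.10² + 0.14² + 0.31² + 0.10² + 0.20² = 0.0225 + 0.0100 + 0.0196 + 0.0961 + 0.0100 + 0.0400 = 0.1982
B_P4 = 1 / 0.1982 = 5.0454
Σp_P3ᵢ² = 0.04² + 0.25² + 0.28² + 0.02² + 0.02² + 0.39² = 0.0016 + 0.0625 + 0.0784 + 0.0004 + 0.0004 + 0.1521 = 0.2954
B_P3 = 1 / 0.2954 = 3.3852
Ranking by B (broadest → narrowest): population P4 (5.05) > population P3 (3.39) > population P1 (3.06)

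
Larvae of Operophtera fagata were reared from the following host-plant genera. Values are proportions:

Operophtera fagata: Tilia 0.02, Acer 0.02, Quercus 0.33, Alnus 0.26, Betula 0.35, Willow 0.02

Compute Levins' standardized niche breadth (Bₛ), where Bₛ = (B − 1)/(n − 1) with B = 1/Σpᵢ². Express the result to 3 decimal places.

0.466

Σpᵢ² = 0.02² + 0.02² + 0.33² + 0.26² + 0.35² + 0.02² = 0.0004 + 0.0004 + 0.1089 + 0.0676 + 0.1225 + 0.0004 = 0.3002
B = 1 / 0.3002 = 3.33111
Bₛ = (B − 1)/(n − 1) = (3.33111 − 1)/(6 − 1) = 2.33111/5 = 0.46622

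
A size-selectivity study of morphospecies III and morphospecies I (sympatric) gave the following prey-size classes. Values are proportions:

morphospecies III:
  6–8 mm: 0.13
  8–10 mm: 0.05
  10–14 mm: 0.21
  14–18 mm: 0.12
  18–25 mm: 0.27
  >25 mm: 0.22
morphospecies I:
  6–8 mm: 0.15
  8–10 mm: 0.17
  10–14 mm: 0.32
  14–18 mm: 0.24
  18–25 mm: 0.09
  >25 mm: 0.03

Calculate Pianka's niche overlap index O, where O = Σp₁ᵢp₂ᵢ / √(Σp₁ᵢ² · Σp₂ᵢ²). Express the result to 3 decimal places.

Σ p₁ᵢp₂ᵢ = 0.0195 + 0.0085 + 0.0672 + 0.0288 + 0.0243 + 0.0066 = 0.1549
Σp_1ᵢ² = 0.13² + 0.05² + 0.21² + 0.12² + 0.27² + 0.22² = 0.0169 + 0.0025 + 0.0441 + 0.0144 + 0.0729 + 0.0484 = 0.1992
Σp_2ᵢ² = 0.15² + 0.17² + 0.32² + 0.24² + 0.09² + 0.03² = 0.0225 + 0.0289 + 0.1024 + 0.0576 + 0.0081 + 0.0009 = 0.2204
O = 0.1549 / √(0.1992 × 0.2204) = 0.1549 / 0.209532 = 0.73927

0.739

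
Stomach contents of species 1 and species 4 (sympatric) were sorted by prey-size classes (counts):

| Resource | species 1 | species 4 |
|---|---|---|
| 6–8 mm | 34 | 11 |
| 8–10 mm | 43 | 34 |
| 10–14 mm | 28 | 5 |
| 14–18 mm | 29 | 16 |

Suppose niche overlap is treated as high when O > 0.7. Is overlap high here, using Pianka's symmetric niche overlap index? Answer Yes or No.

Proportions for species 1 (n=134): 34/134=0.2537, 43/134=0.3209, 28/134=0.2090, 29/134=0.2164
Proportions for species 4 (n=66): 11/66=0.1667, 34/66=0.5152, 5/66=0.0758, 16/66=0.2424
Σ p₁ᵢp₂ᵢ = 0.042292 + 0.165328 + 0.015842 + 0.052455 = 0.275917
Σp_1ᵢ² = 0.2537² + 0.3209² + 0.2090² + 0.2164² = 0.064364 + 0.102977 + 0.043681 + 0.046829 = 0.257851
Σp_2ᵢ² = 0.1667² + 0.5152² + 0.0758² + 0.2424² = 0.027789 + 0.265431 + 0.005746 + 0.058758 = 0.357724
O = 0.275917 / √(0.257851 × 0.357724) = 0.275917 / 0.3037096 = 0.9085
O = 0.9085 > 0.7 → Yes.

Yes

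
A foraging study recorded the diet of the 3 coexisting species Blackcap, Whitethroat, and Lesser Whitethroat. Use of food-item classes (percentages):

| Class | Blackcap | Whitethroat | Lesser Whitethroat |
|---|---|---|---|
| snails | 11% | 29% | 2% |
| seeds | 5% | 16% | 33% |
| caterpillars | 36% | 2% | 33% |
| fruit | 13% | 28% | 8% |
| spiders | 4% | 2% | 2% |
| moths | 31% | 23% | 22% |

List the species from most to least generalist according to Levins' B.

Convert percentages to proportions (divide by 100).
Σp_Blacᵢ² = 0.11² + 0.05² + 0.36² + 0.13² + 0.04² + 0.31² = 0.0121 + 0.0025 + 0.1296 + 0.0169 + 0.0016 + 0.0961 = 0.2588
B_Blac = 1 / 0.2588 = 3.8640
Σp_Whitᵢ² = 0.29² + 0.16² + 0.02² + 0.28² + 0.02² + 0.23² = 0.0841 + 0.0256 + 0.0004 + 0.0784 + 0.0004 + 0.0529 = 0.2418
B_Whit = 1 / 0.2418 = 4.1356
Σp_Lessᵢ² = 0.02² + 0.33² + 0.33² + 0.08² + 0.02² + 0.22² = 0.0004 + 0.1089 + 0.1089 + 0.0064 + 0.0004 + 0.0484 = 0.2734
B_Less = 1 / 0.2734 = 3.6576
Ranking by B (broadest → narrowest): Whitethroat (4.14) > Blackcap (3.86) > Lesser Whitethroat (3.66)

Whitethroat > Blackcap > Lesser Whitethroat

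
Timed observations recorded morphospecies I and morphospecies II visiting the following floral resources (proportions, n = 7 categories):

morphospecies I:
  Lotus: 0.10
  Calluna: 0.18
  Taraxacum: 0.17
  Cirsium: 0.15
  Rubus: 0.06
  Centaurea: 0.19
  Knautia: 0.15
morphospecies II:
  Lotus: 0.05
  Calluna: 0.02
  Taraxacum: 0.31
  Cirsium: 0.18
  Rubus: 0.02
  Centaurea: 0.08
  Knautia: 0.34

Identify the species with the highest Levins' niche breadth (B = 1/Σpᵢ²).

Σp_Iᵢ² = 0.10² + 0.18² + 0.17² + 0.15² + 0.06² + 0.19² + 0.15² = 0.0100 + 0.0324 + 0.0289 + 0.0225 + 0.0036 + 0.0361 + 0.0225 = 0.1560
B_I = 1 / 0.1560 = 6.4103
Σp_IIᵢ² = 0.05² + 0.02² + 0.31² + 0.18² + 0.02² + 0.08² + 0.34² = 0.0025 + 0.0004 + 0.0961 + 0.0324 + 0.0004 + 0.0064 + 0.1156 = 0.2538
B_II = 1 / 0.2538 = 3.9401
Highest B → broadest niche (most generalist): morphospecies I (B = 6.41).

morphospecies I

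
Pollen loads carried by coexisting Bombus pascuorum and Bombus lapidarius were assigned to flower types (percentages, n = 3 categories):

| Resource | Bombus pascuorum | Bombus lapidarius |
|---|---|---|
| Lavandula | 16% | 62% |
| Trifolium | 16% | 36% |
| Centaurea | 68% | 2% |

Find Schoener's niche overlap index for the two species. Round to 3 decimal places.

0.340

Convert percentages to proportions (divide by 100).
Σ|p₁ᵢ − p₂ᵢ| = 0.46 + 0.20 + 0.66 = 1.32
D = 1 − ½ × 1.32 = 1 − 0.660 = 0.34000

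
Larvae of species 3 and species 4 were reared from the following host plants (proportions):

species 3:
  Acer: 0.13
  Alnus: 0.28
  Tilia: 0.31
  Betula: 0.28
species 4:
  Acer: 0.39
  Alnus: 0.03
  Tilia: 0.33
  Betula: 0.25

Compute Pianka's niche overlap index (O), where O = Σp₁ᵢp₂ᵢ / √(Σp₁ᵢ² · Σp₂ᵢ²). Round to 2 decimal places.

0.78

Σ p₁ᵢp₂ᵢ = 0.0507 + 0.0084 + 0.1023 + 0.0700 = 0.2314
Σp_1ᵢ² = 0.13² + 0.28² + 0.31² + 0.28² = 0.0169 + 0.0784 + 0.0961 + 0.0784 = 0.2698
Σp_2ᵢ² = 0.39² + 0.03² + 0.33² + 0.25² = 0.1521 + 0.0009 + 0.1089 + 0.0625 = 0.3244
O = 0.2314 / √(0.2698 × 0.3244) = 0.2314 / 0.29584 = 0.7822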